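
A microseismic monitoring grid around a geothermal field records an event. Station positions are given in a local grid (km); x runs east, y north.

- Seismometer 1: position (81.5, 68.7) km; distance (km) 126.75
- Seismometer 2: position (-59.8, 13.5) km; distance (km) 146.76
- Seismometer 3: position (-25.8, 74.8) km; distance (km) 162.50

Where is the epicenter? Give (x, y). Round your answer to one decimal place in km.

Circle about each station: (x − 81.5)² + (y − 68.7)² = 126.75²; (x + 59.8)² + (y − 13.5)² = 146.76²; (x + 25.8)² + (y − 74.8)² = 162.50².
Subtracting the Seismometer 1 equation from the Seismometer 2 and Seismometer 3 equations removes the quadratic terms:
-282.6 x − 110.4 y = -13076.59
-214.6 x + 12.2 y = -15441.95
Solving the 2×2 system: x ≈ 68.7, y ≈ -57.4 km.

(68.7, -57.4)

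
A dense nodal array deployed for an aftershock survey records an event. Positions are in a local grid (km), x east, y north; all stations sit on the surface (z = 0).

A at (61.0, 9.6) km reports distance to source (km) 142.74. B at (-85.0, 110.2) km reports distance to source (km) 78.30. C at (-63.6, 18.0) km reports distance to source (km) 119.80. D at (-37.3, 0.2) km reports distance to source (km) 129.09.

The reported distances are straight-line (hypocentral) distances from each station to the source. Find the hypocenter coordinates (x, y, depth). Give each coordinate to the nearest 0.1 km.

(-18.2, 121.7, 39.2)

Each station gives a sphere (x−x_i)² + (y−y_i)² + z² = d_i² (stations at z=0).
Subtracting the A sphere from B and C: z² cancels, leaving linear equations in x and y:
-292.0 x + 201.2 y = 29799.70
-249.2 x + 16.8 y = 6578.47
Solving: x ≈ -18.193, y ≈ 121.706 km (keep extra digits for the depth step; rounded: -18.2, 121.7).
Then from the A sphere: z² = 142.74² − (x − 61.0)² − (y − 9.6)² with x = -18.193, y = 121.706, so z ≈ 39.184 ≈ 39.2 km.
Check against D (with the unrounded solution): distance 129.09 ≈ 129.09 km. ✓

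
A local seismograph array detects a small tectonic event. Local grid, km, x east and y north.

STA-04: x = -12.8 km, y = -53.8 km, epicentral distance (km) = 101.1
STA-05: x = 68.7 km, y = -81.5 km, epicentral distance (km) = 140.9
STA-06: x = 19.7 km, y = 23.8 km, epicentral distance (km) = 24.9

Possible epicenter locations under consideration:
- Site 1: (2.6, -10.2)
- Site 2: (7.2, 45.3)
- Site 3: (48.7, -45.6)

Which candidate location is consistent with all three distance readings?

Site 2

For each candidate, compare |candidate − station| to the reported distance:
Site 1: residuals STA-04 54.9, STA-05 43.7, STA-06 13.2 → max 54.9 km
Site 2: residuals STA-04 0.0, STA-05 0.0, STA-06 0.0 → max 0.0 km
Site 3: residuals STA-04 39.1, STA-05 99.8, STA-06 50.3 → max 99.8 km
Only Site 2 has all residuals ≈ 0.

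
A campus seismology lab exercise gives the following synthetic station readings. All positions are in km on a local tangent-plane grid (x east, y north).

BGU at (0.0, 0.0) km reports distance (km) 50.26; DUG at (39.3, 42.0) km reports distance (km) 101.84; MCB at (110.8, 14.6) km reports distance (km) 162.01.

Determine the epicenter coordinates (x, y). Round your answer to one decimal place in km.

Circle about each station: x² + y² = 50.26²; (x − 39.3)² + (y − 42.0)² = 101.84²; (x − 110.8)² + (y − 14.6)² = 162.01².
Subtracting pairs of circle equations eliminates x²+y² and gives linear equations (the radical axes):
78.6 x + 84.0 y = -4536.83
221.6 x + 29.2 y = -11231.37
Solving the 2×2 system: x ≈ -49.7, y ≈ -7.5 km.

-49.7 km east, -7.5 km north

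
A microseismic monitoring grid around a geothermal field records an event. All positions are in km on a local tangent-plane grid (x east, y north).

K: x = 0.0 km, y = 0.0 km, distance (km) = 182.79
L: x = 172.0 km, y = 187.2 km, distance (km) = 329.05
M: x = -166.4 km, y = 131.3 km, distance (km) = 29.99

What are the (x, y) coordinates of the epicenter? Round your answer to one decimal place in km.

(-147.4, 108.1)

Circle about each station: x² + y² = 182.79²; (x − 172.0)² + (y − 187.2)² = 329.05²; (x + 166.4)² + (y − 131.3)² = 29.99².
Subtracting the K equation from the L and M equations removes the quadratic terms:
344.0 x + 374.4 y = -10233.88
-332.8 x + 262.6 y = 77441.43
Solving the 2×2 system: x ≈ -147.4, y ≈ 108.1 km.
Check against K (with the unrounded x, y): √(x²+y²) = 182.79 ≈ 182.79 km. ✓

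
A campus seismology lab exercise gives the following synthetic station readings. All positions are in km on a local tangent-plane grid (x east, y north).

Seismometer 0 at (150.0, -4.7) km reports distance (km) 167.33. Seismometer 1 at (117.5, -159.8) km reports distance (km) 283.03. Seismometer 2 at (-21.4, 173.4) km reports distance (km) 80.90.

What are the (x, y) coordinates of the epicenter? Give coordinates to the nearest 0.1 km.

Circle about each station: (x − 150.0)² + (y + 4.7)² = 167.33²; (x − 117.5)² + (y + 159.8)² = 283.03²; (x + 21.4)² + (y − 173.4)² = 80.90².
Subtracting pairs of circle equations eliminates x²+y² and gives linear equations (the radical axes):
-65.0 x − 310.2 y = -35286.45
-342.8 x + 356.2 y = 29457.95
Solving the 2×2 system: x ≈ 26.5, y ≈ 108.2 km.

26.5 km east, 108.2 km north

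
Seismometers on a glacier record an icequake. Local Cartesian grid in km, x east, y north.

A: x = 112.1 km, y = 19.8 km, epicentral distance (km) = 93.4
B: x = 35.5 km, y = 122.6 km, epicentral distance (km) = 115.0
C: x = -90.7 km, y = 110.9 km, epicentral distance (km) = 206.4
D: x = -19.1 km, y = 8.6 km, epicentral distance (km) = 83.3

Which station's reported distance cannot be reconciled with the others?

B

Solve using three stations at a time. Using A, C, D (subtract circle equations pairwise → linear system) gives (x, y) ≈ (44.7, -44.8).
Distances from that point to each station vs reported:
  A: calculated 93.3 vs reported 93.4 → residual 0.1 km
  B: calculated 167.7 vs reported 115.0 → residual 52.7 km
  C: calculated 206.4 vs reported 206.4 → residual 0.0 km
  D: calculated 83.2 vs reported 83.3 → residual 0.1 km
A, C, D are mutually consistent (residuals ≈ 0); B is off by 52.7 km.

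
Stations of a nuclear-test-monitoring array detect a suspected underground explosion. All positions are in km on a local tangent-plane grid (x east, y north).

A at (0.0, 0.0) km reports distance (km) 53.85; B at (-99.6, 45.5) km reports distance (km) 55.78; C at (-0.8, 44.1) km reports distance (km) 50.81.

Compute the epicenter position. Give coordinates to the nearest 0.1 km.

Circle about each station: x² + y² = 53.85²; (x + 99.6)² + (y − 45.5)² = 55.78²; (x + 0.8)² + (y − 44.1)² = 50.81².
Subtracting the A equation from the B and C equations removes the quadratic terms:
-199.2 x + 91.0 y = 11778.82
-1.6 x + 88.2 y = 2263.62
Solving the 2×2 system: x ≈ -47.8, y ≈ 24.8 km.

-47.8 km east, 24.8 km north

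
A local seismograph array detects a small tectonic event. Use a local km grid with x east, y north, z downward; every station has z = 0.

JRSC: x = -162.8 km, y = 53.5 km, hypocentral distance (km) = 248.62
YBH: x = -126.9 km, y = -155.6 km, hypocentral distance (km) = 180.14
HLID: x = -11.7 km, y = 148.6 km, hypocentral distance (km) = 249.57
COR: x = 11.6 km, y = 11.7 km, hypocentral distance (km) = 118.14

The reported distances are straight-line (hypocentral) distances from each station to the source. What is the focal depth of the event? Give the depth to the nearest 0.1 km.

Each station gives a sphere (x−x_i)² + (y−y_i)² + z² = d_i² (stations at z=0).
Subtracting the JRSC sphere from YBH and HLID: z² cancels, leaving linear equations in x and y:
71.8 x − 418.2 y = 40310.36
302.2 x + 190.2 y = -7620.52
Solving: x ≈ 31.993, y ≈ -90.897 km (keep extra digits for the depth step; rounded: 32.0, -90.9).
Then from the JRSC sphere: z² = 248.62² − (x + 162.8)² − (y − 53.5)² with x = 31.993, y = -90.897, so z ≈ 54.928 ≈ 54.9 km.

z ≈ 54.9 km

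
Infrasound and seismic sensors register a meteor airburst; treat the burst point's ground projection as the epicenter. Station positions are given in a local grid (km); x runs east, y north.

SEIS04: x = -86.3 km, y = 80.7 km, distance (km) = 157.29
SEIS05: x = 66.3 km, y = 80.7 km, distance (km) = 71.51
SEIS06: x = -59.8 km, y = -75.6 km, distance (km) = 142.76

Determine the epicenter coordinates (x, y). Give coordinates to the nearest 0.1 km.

Circle about each station: (x + 86.3)² + (y − 80.7)² = 157.29²; (x − 66.3)² + (y − 80.7)² = 71.51²; (x + 59.8)² + (y + 75.6)² = 142.76².
Subtracting the SEIS04 equation from the SEIS05 and SEIS06 equations removes the quadratic terms:
305.2 x + 0.0 y = 16574.46
53.0 x − 312.6 y = -309.05
Solving the 2×2 system: x ≈ 54.3, y ≈ 10.2 km.
Check against SEIS04 (with the unrounded x, y): √((x + 86.3)²+(y − 80.7)²) = 157.29 ≈ 157.29 km. ✓

x ≈ 54.3 km, y ≈ 10.2 km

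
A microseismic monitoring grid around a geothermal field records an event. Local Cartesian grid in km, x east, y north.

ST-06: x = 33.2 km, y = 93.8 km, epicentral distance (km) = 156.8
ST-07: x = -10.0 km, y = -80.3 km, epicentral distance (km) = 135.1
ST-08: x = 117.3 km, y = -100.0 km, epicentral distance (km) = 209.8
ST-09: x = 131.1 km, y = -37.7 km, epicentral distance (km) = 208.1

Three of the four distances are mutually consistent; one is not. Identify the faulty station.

Solve using three stations at a time. Using ST-06, ST-08, ST-09 (subtract circle equations pairwise → linear system) gives (x, y) ≈ (-76.3, -18.7).
Distances from that point to each station vs reported:
  ST-06: calculated 157.0 vs reported 156.8 → residual 0.2 km
  ST-07: calculated 90.5 vs reported 135.1 → residual 44.6 km
  ST-08: calculated 210.0 vs reported 209.8 → residual 0.2 km
  ST-09: calculated 208.3 vs reported 208.1 → residual 0.2 km
ST-06, ST-08, ST-09 are mutually consistent (residuals ≈ 0); ST-07 is off by 44.6 km.

ST-07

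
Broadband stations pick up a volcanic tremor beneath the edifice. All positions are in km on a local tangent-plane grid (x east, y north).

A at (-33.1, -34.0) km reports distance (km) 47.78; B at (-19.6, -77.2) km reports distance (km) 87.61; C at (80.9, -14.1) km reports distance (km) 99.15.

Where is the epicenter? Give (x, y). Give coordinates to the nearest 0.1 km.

Circle about each station: (x + 33.1)² + (y + 34.0)² = 47.78²; (x + 19.6)² + (y + 77.2)² = 87.61²; (x − 80.9)² + (y + 14.1)² = 99.15².
Subtracting the A equation from the B and C equations removes the quadratic terms:
27.0 x − 86.4 y = -1300.19
228.0 x + 39.8 y = -3055.78
Solving the 2×2 system: x ≈ -15.2, y ≈ 10.3 km.

(-15.2, 10.3)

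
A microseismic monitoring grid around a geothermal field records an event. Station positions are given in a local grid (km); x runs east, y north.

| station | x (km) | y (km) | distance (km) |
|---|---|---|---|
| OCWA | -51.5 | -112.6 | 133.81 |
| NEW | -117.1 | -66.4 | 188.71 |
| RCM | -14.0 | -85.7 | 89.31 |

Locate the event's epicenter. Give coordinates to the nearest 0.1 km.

Circle about each station: (x + 51.5)² + (y + 112.6)² = 133.81²; (x + 117.1)² + (y + 66.4)² = 188.71²; (x + 14.0)² + (y + 85.7)² = 89.31².
Subtracting pairs of circle equations eliminates x²+y² and gives linear equations (the radical axes):
-131.2 x + 92.4 y = -14915.99
75.0 x + 53.8 y = 2138.32
Solving the 2×2 system: x ≈ 71.5, y ≈ -59.9 km.

x ≈ 71.5 km, y ≈ -59.9 km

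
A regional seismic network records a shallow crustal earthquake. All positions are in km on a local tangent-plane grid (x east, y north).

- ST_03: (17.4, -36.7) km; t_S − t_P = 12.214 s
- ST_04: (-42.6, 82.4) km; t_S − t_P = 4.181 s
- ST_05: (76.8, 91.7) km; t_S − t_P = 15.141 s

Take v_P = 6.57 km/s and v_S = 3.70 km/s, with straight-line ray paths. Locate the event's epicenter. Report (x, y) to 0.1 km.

Distance from S−P lag: d = Δt · v_P v_S / (v_P − v_S) = Δt · (6.57·3.70)/(6.57−3.70) ≈ 8.4700·Δt.
So d_ST_03 = 103.45, d_ST_04 = 35.41, d_ST_05 = 128.24 km.
Circle about each station: (x − 17.4)² + (y + 36.7)² = 103.45²; (x + 42.6)² + (y − 82.4)² = 35.41²; (x − 76.8)² + (y − 91.7)² = 128.24².
Subtracting the ST_03 equation from the ST_04 and ST_05 equations removes the quadratic terms:
-120.0 x + 238.2 y = 16402.90
118.8 x + 256.8 y = 6913.88
Solving the 2×2 system: x ≈ -43.4, y ≈ 47.0 km.

-43.4 km east, 47.0 km north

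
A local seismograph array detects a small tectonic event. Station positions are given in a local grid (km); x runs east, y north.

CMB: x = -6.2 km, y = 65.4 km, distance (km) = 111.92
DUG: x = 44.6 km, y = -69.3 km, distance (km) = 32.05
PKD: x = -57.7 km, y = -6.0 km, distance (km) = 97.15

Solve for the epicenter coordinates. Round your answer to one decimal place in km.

33.6 km east, -39.2 km north

Circle about each station: (x + 6.2)² + (y − 65.4)² = 111.92²; (x − 44.6)² + (y + 69.3)² = 32.05²; (x + 57.7)² + (y + 6.0)² = 97.15².
Subtracting the CMB equation from the DUG and PKD equations removes the quadratic terms:
101.6 x − 269.4 y = 13974.93
-103.0 x − 142.8 y = 2137.65
Solving the 2×2 system: x ≈ 33.6, y ≈ -39.2 km.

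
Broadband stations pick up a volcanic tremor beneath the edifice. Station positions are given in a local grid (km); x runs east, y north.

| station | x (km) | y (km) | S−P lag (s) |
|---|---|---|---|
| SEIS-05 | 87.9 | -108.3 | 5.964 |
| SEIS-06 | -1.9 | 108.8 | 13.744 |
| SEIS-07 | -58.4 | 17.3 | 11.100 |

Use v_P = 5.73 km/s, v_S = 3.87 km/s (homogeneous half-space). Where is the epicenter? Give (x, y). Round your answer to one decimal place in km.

Distance from S−P lag: d = Δt · v_P v_S / (v_P − v_S) = Δt · (5.73·3.87)/(5.73−3.87) ≈ 11.9221·Δt.
So d_SEIS-05 = 71.10, d_SEIS-06 = 163.86, d_SEIS-07 = 132.34 km.
Circle about each station: (x − 87.9)² + (y + 108.3)² = 71.10²; (x + 1.9)² + (y − 108.8)² = 163.86²; (x + 58.4)² + (y − 17.3)² = 132.34².
Subtracting pairs of circle equations eliminates x²+y² and gives linear equations (the radical axes):
-179.6 x + 434.2 y = -29409.14
-292.6 x + 251.2 y = -28204.12
Solving the 2×2 system: x ≈ 59.3, y ≈ -43.2 km.
Check against SEIS-05 (with the unrounded x, y): √((x − 87.9)²+(y + 108.3)²) = 71.10 ≈ 71.10 km. ✓

59.3 km east, -43.2 km north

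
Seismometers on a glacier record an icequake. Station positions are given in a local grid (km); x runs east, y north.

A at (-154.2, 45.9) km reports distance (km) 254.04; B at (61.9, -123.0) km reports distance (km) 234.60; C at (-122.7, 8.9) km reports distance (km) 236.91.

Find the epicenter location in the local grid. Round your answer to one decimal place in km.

x ≈ 91.7 km, y ≈ 109.7 km

Circle about each station: (x + 154.2)² + (y − 45.9)² = 254.04²; (x − 61.9)² + (y + 123.0)² = 234.60²; (x + 122.7)² + (y − 8.9)² = 236.91².
Subtracting the A equation from the B and C equations removes the quadratic terms:
432.2 x − 337.8 y = 2575.32
63.0 x − 74.0 y = -2339.98
Solving the 2×2 system: x ≈ 91.7, y ≈ 109.7 km.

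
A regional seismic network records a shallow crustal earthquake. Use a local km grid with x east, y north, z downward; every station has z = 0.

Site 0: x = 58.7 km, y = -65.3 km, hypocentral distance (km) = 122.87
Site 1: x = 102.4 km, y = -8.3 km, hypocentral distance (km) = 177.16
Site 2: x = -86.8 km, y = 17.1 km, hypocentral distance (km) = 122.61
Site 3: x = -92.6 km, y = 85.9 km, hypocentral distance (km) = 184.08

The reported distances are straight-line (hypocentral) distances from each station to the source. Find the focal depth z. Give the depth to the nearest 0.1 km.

Each station gives a sphere (x−x_i)² + (y−y_i)² + z² = d_i² (stations at z=0).
Subtracting the Site 0 sphere from Site 1 and Site 2: z² cancels, leaving linear equations in x and y:
87.4 x + 114.0 y = -13443.76
-291.0 x + 164.8 y = 180.69
Solving: x ≈ -47.000, y ≈ -81.895 km (keep extra digits for the depth step; rounded: -47.0, -81.9).
Then from the Site 0 sphere: z² = 122.87² − (x − 58.7)² − (y + 65.3)² with x = -47.000, y = -81.895, so z ≈ 60.408 ≈ 60.4 km.
Check against Site 3 (with the unrounded solution): distance 184.08 ≈ 184.08 km. ✓

60.4 km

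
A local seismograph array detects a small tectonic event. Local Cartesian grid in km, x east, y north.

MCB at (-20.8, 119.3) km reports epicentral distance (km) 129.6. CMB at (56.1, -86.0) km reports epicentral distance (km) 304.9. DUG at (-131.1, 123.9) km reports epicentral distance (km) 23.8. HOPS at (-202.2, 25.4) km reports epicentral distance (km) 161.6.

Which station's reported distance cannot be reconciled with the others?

Solve using three stations at a time. Using MCB, CMB, DUG (subtract circle equations pairwise → linear system) gives (x, y) ≈ (-148.8, 139.8).
Distances from that point to each station vs reported:
  MCB: calculated 129.6 vs reported 129.6 → residual 0.0 km
  CMB: calculated 304.9 vs reported 304.9 → residual 0.0 km
  DUG: calculated 23.8 vs reported 23.8 → residual 0.0 km
  HOPS: calculated 126.3 vs reported 161.6 → residual 35.3 km
MCB, CMB, DUG are mutually consistent (residuals ≈ 0); HOPS is off by 35.3 km.

HOPS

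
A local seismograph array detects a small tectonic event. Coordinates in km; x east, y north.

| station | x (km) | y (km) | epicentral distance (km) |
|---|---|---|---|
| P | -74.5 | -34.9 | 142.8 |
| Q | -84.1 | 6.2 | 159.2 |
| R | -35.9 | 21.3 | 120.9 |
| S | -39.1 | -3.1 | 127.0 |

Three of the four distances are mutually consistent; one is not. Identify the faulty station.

S

Solve using three stations at a time. Using P, Q, R (subtract circle equations pairwise → linear system) gives (x, y) ≈ (68.2, -40.2).
Distances from that point to each station vs reported:
  P: calculated 142.8 vs reported 142.8 → residual 0.0 km
  Q: calculated 159.2 vs reported 159.2 → residual 0.0 km
  R: calculated 120.9 vs reported 120.9 → residual 0.0 km
  S: calculated 113.5 vs reported 127.0 → residual 13.5 km
P, Q, R are mutually consistent (residuals ≈ 0); S is off by 13.5 km.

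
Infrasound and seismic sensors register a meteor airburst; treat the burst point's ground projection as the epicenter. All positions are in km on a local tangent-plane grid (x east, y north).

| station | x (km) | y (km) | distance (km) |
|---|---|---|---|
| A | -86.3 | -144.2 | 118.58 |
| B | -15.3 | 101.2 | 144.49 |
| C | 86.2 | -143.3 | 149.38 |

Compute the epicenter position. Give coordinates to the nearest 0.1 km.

Circle about each station: (x + 86.3)² + (y + 144.2)² = 118.58²; (x + 15.3)² + (y − 101.2)² = 144.49²; (x − 86.2)² + (y + 143.3)² = 149.38².
Subtracting the A equation from the B and C equations removes the quadratic terms:
142.0 x + 490.8 y = -24581.94
345.0 x + 1.8 y = -8529.17
Solving the 2×2 system: x ≈ -24.5, y ≈ -43.0 km.

x ≈ -24.5 km, y ≈ -43.0 km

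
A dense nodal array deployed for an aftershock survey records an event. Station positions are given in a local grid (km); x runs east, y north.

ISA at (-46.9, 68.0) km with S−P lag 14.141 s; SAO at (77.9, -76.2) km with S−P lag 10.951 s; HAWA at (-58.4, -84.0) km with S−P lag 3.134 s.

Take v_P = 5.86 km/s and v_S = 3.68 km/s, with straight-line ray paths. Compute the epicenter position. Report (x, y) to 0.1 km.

(-30.3, -70.9)

Distance from S−P lag: d = Δt · v_P v_S / (v_P − v_S) = Δt · (5.86·3.68)/(5.86−3.68) ≈ 9.8921·Δt.
So d_ISA = 139.88, d_SAO = 108.33, d_HAWA = 31.00 km.
Circle about each station: (x + 46.9)² + (y − 68.0)² = 139.88²; (x − 77.9)² + (y + 76.2)² = 108.33²; (x + 58.4)² + (y + 84.0)² = 31.00².
Subtracting the ISA equation from the SAO and HAWA equations removes the quadratic terms:
249.6 x − 288.4 y = 12882.27
-23.0 x − 304.0 y = 22248.36
Solving the 2×2 system: x ≈ -30.3, y ≈ -70.9 km.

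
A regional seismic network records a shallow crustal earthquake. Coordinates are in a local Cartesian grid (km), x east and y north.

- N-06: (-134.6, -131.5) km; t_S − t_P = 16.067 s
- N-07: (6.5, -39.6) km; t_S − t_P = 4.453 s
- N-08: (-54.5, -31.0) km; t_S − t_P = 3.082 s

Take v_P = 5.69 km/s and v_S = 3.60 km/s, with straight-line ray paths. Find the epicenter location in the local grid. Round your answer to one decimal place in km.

Distance from S−P lag: d = Δt · v_P v_S / (v_P − v_S) = Δt · (5.69·3.60)/(5.69−3.60) ≈ 9.8010·Δt.
So d_N-06 = 157.47, d_N-07 = 43.64, d_N-08 = 30.21 km.
Circle about each station: (x + 134.6)² + (y + 131.5)² = 157.47²; (x − 6.5)² + (y + 39.6)² = 43.64²; (x + 54.5)² + (y + 31.0)² = 30.21².
Subtracting pairs of circle equations eliminates x²+y² and gives linear equations (the radical axes):
282.2 x + 183.8 y = -10906.65
160.2 x + 201.0 y = -7594.00
Solving the 2×2 system: x ≈ -29.2, y ≈ -14.5 km.
Check against N-06 (with the unrounded x, y): √((x + 134.6)²+(y + 131.5)²) = 157.47 ≈ 157.47 km. ✓

(-29.2, -14.5)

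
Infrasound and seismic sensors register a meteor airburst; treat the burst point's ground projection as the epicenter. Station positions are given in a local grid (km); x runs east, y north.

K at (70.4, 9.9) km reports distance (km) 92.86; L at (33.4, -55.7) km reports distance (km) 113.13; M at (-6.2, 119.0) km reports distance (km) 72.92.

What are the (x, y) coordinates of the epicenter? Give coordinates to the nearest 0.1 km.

(-14.9, 46.6)

Circle about each station: (x − 70.4)² + (y − 9.9)² = 92.86²; (x − 33.4)² + (y + 55.7)² = 113.13²; (x + 6.2)² + (y − 119.0)² = 72.92².
Subtracting the K equation from the L and M equations removes the quadratic terms:
-74.0 x − 131.2 y = -5011.54
-153.2 x + 218.2 y = 12450.92
Solving the 2×2 system: x ≈ -14.9, y ≈ 46.6 km.
Check against K (with the unrounded x, y): √((x − 70.4)²+(y − 9.9)²) = 92.86 ≈ 92.86 km. ✓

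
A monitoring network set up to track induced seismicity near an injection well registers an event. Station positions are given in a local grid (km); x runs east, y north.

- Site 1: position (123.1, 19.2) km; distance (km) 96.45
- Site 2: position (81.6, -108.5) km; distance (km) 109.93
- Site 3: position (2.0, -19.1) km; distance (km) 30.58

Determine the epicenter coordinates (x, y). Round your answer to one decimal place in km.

Circle about each station: (x − 123.1)² + (y − 19.2)² = 96.45²; (x − 81.6)² + (y + 108.5)² = 109.93²; (x − 2.0)² + (y + 19.1)² = 30.58².
Subtracting pairs of circle equations eliminates x²+y² and gives linear equations (the radical axes):
-83.0 x − 255.4 y = 126.56
-242.2 x − 76.6 y = -6785.97
Solving the 2×2 system: x ≈ 31.4, y ≈ -10.7 km.

x ≈ 31.4 km, y ≈ -10.7 km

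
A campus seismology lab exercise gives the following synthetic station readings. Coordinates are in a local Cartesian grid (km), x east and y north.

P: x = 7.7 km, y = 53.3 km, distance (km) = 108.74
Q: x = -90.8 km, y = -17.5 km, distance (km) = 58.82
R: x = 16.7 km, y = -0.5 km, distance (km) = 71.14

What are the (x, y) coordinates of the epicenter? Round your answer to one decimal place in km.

(-38.8, -45.0)

Circle about each station: (x − 7.7)² + (y − 53.3)² = 108.74²; (x + 90.8)² + (y + 17.5)² = 58.82²; (x − 16.7)² + (y + 0.5)² = 71.14².
Subtracting pairs of circle equations eliminates x²+y² and gives linear equations (the radical axes):
-197.0 x − 141.6 y = 14015.31
18.0 x − 107.6 y = 4142.45
Solving the 2×2 system: x ≈ -38.8, y ≈ -45.0 km.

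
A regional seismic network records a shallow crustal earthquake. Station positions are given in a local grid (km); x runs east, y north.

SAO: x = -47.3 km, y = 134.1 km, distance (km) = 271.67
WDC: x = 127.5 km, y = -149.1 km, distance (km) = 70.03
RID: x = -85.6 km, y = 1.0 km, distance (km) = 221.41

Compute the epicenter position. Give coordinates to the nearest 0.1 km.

Circle about each station: (x + 47.3)² + (y − 134.1)² = 271.67²; (x − 127.5)² + (y + 149.1)² = 70.03²; (x + 85.6)² + (y − 1.0)² = 221.41².
Subtracting pairs of circle equations eliminates x²+y² and gives linear equations (the radical axes):
349.6 x − 566.4 y = 87167.35
-76.6 x − 266.2 y = 11890.46
Solving the 2×2 system: x ≈ 120.7, y ≈ -79.4 km.

x ≈ 120.7 km, y ≈ -79.4 km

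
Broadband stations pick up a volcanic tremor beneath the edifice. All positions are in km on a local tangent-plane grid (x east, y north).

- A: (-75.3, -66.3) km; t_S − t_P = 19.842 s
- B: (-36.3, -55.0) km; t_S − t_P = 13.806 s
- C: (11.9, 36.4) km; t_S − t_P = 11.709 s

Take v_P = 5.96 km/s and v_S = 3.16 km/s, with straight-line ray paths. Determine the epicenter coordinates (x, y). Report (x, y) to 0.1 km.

Distance from S−P lag: d = Δt · v_P v_S / (v_P − v_S) = Δt · (5.96·3.16)/(5.96−3.16) ≈ 6.7263·Δt.
So d_A = 133.46, d_B = 92.86, d_C = 78.76 km.
Circle about each station: (x + 75.3)² + (y + 66.3)² = 133.46²; (x + 36.3)² + (y + 55.0)² = 92.86²; (x − 11.9)² + (y − 36.4)² = 78.76².
Subtracting the A equation from the B and C equations removes the quadratic terms:
78.0 x + 22.6 y = 3465.50
174.4 x + 205.4 y = 3009.22
Solving the 2×2 system: x ≈ 53.3, y ≈ -30.6 km.

53.3 km east, -30.6 km north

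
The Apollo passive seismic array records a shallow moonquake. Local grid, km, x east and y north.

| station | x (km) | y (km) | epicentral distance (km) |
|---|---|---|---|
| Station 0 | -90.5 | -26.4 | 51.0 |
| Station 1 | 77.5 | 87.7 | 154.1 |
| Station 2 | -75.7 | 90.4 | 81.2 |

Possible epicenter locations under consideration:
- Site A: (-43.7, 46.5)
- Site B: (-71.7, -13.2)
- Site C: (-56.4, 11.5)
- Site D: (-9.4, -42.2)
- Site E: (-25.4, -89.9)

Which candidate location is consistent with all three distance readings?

For each candidate, compare |candidate − station| to the reported distance:
Site A: residuals Station 0 35.6, Station 1 26.1, Station 2 26.9 → max 35.6 km
Site B: residuals Station 0 28.0, Station 1 26.0, Station 2 22.5 → max 28.0 km
Site C: residuals Station 0 0.0, Station 1 0.0, Station 2 0.0 → max 0.0 km
Site D: residuals Station 0 31.6, Station 1 2.2, Station 2 67.1 → max 67.1 km
Site E: residuals Station 0 39.9, Station 1 51.2, Station 2 106.0 → max 106.0 km
Only Site C has all residuals ≈ 0.

Site C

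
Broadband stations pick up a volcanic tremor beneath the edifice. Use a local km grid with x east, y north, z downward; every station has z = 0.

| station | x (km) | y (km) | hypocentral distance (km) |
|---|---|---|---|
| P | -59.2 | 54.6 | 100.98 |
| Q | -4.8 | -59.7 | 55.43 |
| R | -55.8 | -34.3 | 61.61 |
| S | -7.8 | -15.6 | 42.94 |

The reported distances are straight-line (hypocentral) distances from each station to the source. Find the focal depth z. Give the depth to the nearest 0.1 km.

41.9 km

Each station gives a sphere (x−x_i)² + (y−y_i)² + z² = d_i² (stations at z=0).
Subtracting the P sphere from Q and R: z² cancels, leaving linear equations in x and y:
108.8 x − 228.6 y = 4225.81
6.8 x − 177.8 y = 4205.50
Solving: x ≈ -11.806, y ≈ -24.104 km (keep extra digits for the depth step; rounded: -11.8, -24.1).
Then from the P sphere: z² = 100.98² − (x + 59.2)² − (y − 54.6)² with x = -11.806, y = -24.104, so z ≈ 41.910 ≈ 41.9 km.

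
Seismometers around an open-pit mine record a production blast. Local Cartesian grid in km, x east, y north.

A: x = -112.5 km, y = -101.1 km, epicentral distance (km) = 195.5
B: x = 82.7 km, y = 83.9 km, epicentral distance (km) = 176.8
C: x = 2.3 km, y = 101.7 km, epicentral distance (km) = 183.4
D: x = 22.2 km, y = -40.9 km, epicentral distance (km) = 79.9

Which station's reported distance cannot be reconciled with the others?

C

Solve using three stations at a time. Using A, B, D (subtract circle equations pairwise → linear system) gives (x, y) ≈ (82.8, -92.9).
Distances from that point to each station vs reported:
  A: calculated 195.5 vs reported 195.5 → residual 0.0 km
  B: calculated 176.8 vs reported 176.8 → residual 0.0 km
  C: calculated 210.6 vs reported 183.4 → residual 27.2 km
  D: calculated 79.8 vs reported 79.9 → residual 0.1 km
A, B, D are mutually consistent (residuals ≈ 0); C is off by 27.2 km.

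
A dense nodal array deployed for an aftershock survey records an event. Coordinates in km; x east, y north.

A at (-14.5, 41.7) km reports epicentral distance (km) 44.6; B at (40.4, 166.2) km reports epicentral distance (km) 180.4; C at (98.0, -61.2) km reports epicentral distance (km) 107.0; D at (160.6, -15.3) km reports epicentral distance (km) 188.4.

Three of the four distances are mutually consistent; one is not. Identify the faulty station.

C

Solve using three stations at a time. Using A, B, D (subtract circle equations pairwise → linear system) gives (x, y) ≈ (-27.3, -1.0).
Distances from that point to each station vs reported:
  A: calculated 44.6 vs reported 44.6 → residual 0.0 km
  B: calculated 180.4 vs reported 180.4 → residual 0.0 km
  C: calculated 139.0 vs reported 107.0 → residual 32.0 km
  D: calculated 188.4 vs reported 188.4 → residual 0.0 km
A, B, D are mutually consistent (residuals ≈ 0); C is off by 32.0 km.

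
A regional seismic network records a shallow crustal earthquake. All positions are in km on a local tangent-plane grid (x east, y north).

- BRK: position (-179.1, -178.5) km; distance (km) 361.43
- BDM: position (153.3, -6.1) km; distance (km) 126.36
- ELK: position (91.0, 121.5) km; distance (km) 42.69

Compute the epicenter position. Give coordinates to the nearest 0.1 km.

Circle about each station: (x + 179.1)² + (y + 178.5)² = 361.43²; (x − 153.3)² + (y + 6.1)² = 126.36²; (x − 91.0)² + (y − 121.5)² = 42.69².
Subtracting the BRK equation from the BDM and ELK equations removes the quadratic terms:
664.8 x + 344.8 y = 74263.84
540.2 x + 600.0 y = 87913.40
Solving the 2×2 system: x ≈ 67.0, y ≈ 86.2 km.

67.0 km east, 86.2 km north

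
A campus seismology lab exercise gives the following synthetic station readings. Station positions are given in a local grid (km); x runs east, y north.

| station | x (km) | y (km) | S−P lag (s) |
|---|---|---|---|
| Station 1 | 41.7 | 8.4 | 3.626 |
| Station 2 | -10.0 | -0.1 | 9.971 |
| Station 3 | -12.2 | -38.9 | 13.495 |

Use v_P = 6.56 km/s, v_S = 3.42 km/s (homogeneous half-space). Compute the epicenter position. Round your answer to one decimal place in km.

Distance from S−P lag: d = Δt · v_P v_S / (v_P − v_S) = Δt · (6.56·3.42)/(6.56−3.42) ≈ 7.1450·Δt.
So d_Station 1 = 25.91, d_Station 2 = 71.24, d_Station 3 = 96.42 km.
Circle about each station: (x − 41.7)² + (y − 8.4)² = 25.91²; (x + 10.0)² + (y + 0.1)² = 71.24²; (x + 12.2)² + (y + 38.9)² = 96.42².
Subtracting pairs of circle equations eliminates x²+y² and gives linear equations (the radical axes):
-103.4 x − 17.0 y = -6113.25
-107.8 x − 94.6 y = -8772.89
Solving the 2×2 system: x ≈ 54.0, y ≈ 31.2 km.

x ≈ 54.0 km, y ≈ 31.2 km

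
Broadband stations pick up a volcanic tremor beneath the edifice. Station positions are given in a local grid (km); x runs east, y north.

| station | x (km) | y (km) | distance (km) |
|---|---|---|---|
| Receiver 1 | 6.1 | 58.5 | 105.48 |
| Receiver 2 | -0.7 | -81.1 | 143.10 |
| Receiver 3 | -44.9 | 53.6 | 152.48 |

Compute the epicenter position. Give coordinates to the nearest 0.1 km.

103.2 km east, 17.3 km north

Circle about each station: (x − 6.1)² + (y − 58.5)² = 105.48²; (x + 0.7)² + (y + 81.1)² = 143.10²; (x + 44.9)² + (y − 53.6)² = 152.48².
Subtracting pairs of circle equations eliminates x²+y² and gives linear equations (the radical axes):
-13.6 x − 279.2 y = -6233.34
-102.0 x − 9.8 y = -10694.61
Solving the 2×2 system: x ≈ 103.2, y ≈ 17.3 km.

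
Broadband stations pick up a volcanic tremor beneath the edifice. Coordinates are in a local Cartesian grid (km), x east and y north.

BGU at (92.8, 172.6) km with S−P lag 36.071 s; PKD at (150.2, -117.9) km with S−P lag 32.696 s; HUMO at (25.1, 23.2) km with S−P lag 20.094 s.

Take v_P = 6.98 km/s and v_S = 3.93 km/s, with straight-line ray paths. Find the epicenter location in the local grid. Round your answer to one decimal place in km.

Distance from S−P lag: d = Δt · v_P v_S / (v_P − v_S) = Δt · (6.98·3.93)/(6.98−3.93) ≈ 8.9939·Δt.
So d_BGU = 324.42, d_PKD = 294.06, d_HUMO = 180.72 km.
Circle about each station: (x − 92.8)² + (y − 172.6)² = 324.42²; (x − 150.2)² + (y + 117.9)² = 294.06²; (x − 25.1)² + (y − 23.2)² = 180.72².
Subtracting the BGU equation from the PKD and HUMO equations removes the quadratic terms:
114.8 x − 581.0 y = 16834.90
-135.4 x − 298.8 y = 35354.27
Solving the 2×2 system: x ≈ -137.3, y ≈ -56.1 km.
Check against BGU (with the unrounded x, y): √((x − 92.8)²+(y − 172.6)²) = 324.42 ≈ 324.42 km. ✓

-137.3 km east, -56.1 km north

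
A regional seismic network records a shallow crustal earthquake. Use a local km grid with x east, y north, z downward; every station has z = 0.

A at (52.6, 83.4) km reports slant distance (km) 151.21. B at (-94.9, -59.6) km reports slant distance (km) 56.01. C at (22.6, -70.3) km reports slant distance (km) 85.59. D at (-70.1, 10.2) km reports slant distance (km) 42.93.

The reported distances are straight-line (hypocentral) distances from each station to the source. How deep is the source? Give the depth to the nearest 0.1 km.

9.5 km

Each station gives a sphere (x−x_i)² + (y−y_i)² + z² = d_i² (stations at z=0).
Subtracting the A sphere from B and C: z² cancels, leaving linear equations in x and y:
-295.0 x − 286.0 y = 22563.19
-60.0 x − 307.4 y = 11269.35
Solving: x ≈ -50.500, y ≈ -26.803 km (keep extra digits for the depth step; rounded: -50.5, -26.8).
Then from the A sphere: z² = 151.21² − (x − 52.6)² − (y − 83.4)² with x = -50.500, y = -26.803, so z ≈ 9.495 ≈ 9.5 km.
Check against D (with the unrounded solution): distance 42.94 ≈ 42.93 km. ✓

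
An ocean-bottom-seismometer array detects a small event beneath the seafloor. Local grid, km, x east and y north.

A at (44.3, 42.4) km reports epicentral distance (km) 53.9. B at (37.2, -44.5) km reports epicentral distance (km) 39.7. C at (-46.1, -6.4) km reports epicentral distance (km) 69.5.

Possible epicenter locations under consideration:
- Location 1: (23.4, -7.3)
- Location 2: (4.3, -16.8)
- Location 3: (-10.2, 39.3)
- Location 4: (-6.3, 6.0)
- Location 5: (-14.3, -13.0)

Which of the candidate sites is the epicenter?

Location 1

For each candidate, compare |candidate − station| to the reported distance:
Location 1: residuals A 0.0, B 0.0, C 0.0 → max 0.0 km
Location 2: residuals A 17.5, B 3.3, C 18.0 → max 18.0 km
Location 3: residuals A 0.7, B 56.6, C 11.4 → max 56.6 km
Location 4: residuals A 8.4, B 27.0, C 27.8 → max 27.8 km
Location 5: residuals A 26.7, B 20.7, C 37.0 → max 37.0 km
Only Location 1 has all residuals ≈ 0.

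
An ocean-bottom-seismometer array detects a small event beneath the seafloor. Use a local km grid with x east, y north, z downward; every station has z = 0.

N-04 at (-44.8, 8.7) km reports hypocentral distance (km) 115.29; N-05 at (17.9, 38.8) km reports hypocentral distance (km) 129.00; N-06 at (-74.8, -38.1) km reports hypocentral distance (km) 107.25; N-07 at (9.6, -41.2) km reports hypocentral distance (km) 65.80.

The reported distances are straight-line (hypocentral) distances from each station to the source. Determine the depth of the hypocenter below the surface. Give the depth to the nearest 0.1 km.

Each station gives a sphere (x−x_i)² + (y−y_i)² + z² = d_i² (stations at z=0).
Subtracting the N-04 sphere from N-05 and N-06: z² cancels, leaving linear equations in x and y:
125.4 x + 60.2 y = -3606.10
-60.0 x − 93.6 y = 6753.14
Solving: x ≈ 8.493, y ≈ -77.593 km (keep extra digits for the depth step; rounded: 8.5, -77.6).
Then from the N-04 sphere: z² = 115.29² − (x + 44.8)² − (y − 8.7)² with x = 8.493, y = -77.593, so z ≈ 54.819 ≈ 54.8 km.

54.8 km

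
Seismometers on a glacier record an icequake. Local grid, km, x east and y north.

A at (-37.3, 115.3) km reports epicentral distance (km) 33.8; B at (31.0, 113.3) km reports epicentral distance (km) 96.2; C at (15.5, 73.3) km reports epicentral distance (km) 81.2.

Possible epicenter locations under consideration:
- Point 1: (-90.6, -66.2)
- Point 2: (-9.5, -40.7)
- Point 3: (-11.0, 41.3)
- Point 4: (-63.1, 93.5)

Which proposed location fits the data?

Point 4

For each candidate, compare |candidate − station| to the reported distance:
Point 1: residuals A 155.4, B 120.6, C 94.1 → max 155.4 km
Point 2: residuals A 124.7, B 63.0, C 35.5 → max 124.7 km
Point 3: residuals A 44.7, B 12.8, C 39.7 → max 44.7 km
Point 4: residuals A 0.0, B 0.0, C 0.0 → max 0.0 km
Only Point 4 has all residuals ≈ 0.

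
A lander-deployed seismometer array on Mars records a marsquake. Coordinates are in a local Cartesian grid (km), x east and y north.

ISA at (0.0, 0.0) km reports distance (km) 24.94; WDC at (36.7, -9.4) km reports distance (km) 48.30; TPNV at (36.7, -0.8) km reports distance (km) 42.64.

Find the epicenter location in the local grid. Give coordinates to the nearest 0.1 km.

Circle about each station: x² + y² = 24.94²; (x − 36.7)² + (y + 9.4)² = 48.30²; (x − 36.7)² + (y + 0.8)² = 42.64².
Subtracting the ISA equation from the WDC and TPNV equations removes the quadratic terms:
73.4 x − 18.8 y = -275.64
73.4 x − 1.6 y = 151.36
Solving the 2×2 system: x ≈ 2.6, y ≈ 24.8 km.
Check against ISA (with the unrounded x, y): √(x²+y²) = 24.96 ≈ 24.94 km. ✓

x ≈ 2.6 km, y ≈ 24.8 km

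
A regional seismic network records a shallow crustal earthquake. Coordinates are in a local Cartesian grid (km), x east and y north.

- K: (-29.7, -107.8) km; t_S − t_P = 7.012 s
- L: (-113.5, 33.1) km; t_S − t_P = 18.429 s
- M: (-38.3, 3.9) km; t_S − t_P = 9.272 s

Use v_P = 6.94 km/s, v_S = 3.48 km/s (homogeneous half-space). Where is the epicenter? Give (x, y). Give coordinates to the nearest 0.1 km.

-23.9 km east, -59.2 km north

Distance from S−P lag: d = Δt · v_P v_S / (v_P − v_S) = Δt · (6.94·3.48)/(6.94−3.48) ≈ 6.9801·Δt.
So d_K = 48.94, d_L = 128.64, d_M = 64.72 km.
Circle about each station: (x + 29.7)² + (y + 107.8)² = 48.94²; (x + 113.5)² + (y − 33.1)² = 128.64²; (x + 38.3)² + (y − 3.9)² = 64.72².
Subtracting the K equation from the L and M equations removes the quadratic terms:
-167.6 x + 281.8 y = -12678.20
-17.2 x + 223.4 y = -12814.38
Solving the 2×2 system: x ≈ -23.9, y ≈ -59.2 km.
Check against K (with the unrounded x, y): √((x + 29.7)²+(y + 107.8)²) = 48.95 ≈ 48.94 km. ✓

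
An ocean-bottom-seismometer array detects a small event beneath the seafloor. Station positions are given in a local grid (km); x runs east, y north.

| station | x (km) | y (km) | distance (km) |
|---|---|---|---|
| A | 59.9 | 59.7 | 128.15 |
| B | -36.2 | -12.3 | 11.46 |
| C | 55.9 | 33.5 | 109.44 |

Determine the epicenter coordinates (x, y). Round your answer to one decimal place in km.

(-37.4, -23.7)

Circle about each station: (x − 59.9)² + (y − 59.7)² = 128.15²; (x + 36.2)² + (y + 12.3)² = 11.46²; (x − 55.9)² + (y − 33.5)² = 109.44².
Subtracting the A equation from the B and C equations removes the quadratic terms:
-192.2 x − 144.0 y = 10600.72
-8.0 x − 52.4 y = 1540.27
Solving the 2×2 system: x ≈ -37.4, y ≈ -23.7 km.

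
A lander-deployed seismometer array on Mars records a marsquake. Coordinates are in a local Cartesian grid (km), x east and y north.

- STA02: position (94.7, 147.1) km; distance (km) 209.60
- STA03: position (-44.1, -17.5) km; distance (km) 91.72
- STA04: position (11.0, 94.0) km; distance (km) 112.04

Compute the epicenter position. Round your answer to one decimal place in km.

Circle about each station: (x − 94.7)² + (y − 147.1)² = 209.60²; (x + 44.1)² + (y + 17.5)² = 91.72²; (x − 11.0)² + (y − 94.0)² = 112.04².
Subtracting the STA02 equation from the STA03 and STA04 equations removes the quadratic terms:
-277.6 x − 329.2 y = 7164.16
-167.4 x − 106.2 y = 9729.70
Solving the 2×2 system: x ≈ -95.3, y ≈ 58.6 km.

(-95.3, 58.6)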